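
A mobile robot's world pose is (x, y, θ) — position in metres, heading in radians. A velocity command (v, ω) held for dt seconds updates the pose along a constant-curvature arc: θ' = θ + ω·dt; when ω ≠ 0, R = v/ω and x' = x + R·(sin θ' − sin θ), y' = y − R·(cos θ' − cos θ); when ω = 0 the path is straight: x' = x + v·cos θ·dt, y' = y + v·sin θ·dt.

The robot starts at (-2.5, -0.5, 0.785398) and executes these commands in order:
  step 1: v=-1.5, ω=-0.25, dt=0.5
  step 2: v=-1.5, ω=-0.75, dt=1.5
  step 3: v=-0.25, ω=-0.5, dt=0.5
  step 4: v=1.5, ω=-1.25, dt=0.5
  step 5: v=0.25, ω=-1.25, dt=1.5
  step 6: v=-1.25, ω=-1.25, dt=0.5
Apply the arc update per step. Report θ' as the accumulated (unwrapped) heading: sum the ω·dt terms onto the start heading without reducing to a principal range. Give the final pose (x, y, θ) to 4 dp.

(-4.5465, -2.2430, -3.8396)

step 1: θ'=0.6604 (R=6.0000) → pose (-3.0621, -0.9958, 0.6604)
step 2: θ'=-0.4646 (R=2.0000) → pose (-5.1850, -1.2044, -0.4646)
step 3: θ'=-0.7146 (R=0.5000) → pose (-5.2887, -1.1350, -0.7146)
step 4: θ'=-1.3396 (R=-1.2000) → pose (-4.9070, -1.7665, -1.3396)
step 5: θ'=-3.2146 (R=-0.2000) → pose (-5.1162, -2.0118, -3.2146)
step 6: θ'=-3.8396 (R=1.0000) → pose (-4.5465, -2.2430, -3.8396)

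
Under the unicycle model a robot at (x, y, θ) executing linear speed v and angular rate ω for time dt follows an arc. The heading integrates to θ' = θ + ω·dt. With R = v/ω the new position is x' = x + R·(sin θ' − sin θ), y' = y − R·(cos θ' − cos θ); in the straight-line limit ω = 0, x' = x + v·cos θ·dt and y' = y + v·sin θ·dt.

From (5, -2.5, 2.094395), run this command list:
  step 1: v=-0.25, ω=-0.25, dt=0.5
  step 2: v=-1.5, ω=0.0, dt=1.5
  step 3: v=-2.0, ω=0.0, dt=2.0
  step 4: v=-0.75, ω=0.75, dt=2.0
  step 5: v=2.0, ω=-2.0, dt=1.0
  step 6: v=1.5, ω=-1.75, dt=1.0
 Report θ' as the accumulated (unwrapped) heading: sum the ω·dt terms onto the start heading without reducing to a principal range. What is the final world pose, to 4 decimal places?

step 1: θ'=1.9694 (R=1.0000) → pose (5.0556, -2.6119, 1.9694)
step 2: θ'=1.9694 (straight) → pose (5.9289, -4.6855, 1.9694)
step 3: θ'=1.9694 (straight) → pose (7.4814, -8.3719, 1.9694)
step 4: θ'=3.4694 (R=-1.0000) → pose (8.7249, -8.9305, 3.4694)
step 5: θ'=1.4694 (R=-1.0000) → pose (7.4081, -7.8826, 1.4694)
step 6: θ'=-0.2806 (R=-0.8571) → pose (8.4982, -7.1457, -0.2806)

(8.4982, -7.1457, -0.2806)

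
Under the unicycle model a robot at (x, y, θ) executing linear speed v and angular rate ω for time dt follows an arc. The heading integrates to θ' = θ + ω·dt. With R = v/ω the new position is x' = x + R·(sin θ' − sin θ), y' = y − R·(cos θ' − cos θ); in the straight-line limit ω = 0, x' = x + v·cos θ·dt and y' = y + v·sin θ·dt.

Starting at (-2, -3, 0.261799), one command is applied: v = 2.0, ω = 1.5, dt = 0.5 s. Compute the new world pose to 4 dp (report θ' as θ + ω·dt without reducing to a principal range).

(-1.2147, -2.4192, 1.0118)

θ' = 0.2618 + 1.5·0.5 = 1.0118
R = v/ω = 2.0/1.5 = 1.3333
x' = -2 + 1.3333·(sin 1.0118 − sin 0.2618) = -1.2147
y' = -3 − 1.3333·(cos 1.0118 − cos 0.2618) = -2.4192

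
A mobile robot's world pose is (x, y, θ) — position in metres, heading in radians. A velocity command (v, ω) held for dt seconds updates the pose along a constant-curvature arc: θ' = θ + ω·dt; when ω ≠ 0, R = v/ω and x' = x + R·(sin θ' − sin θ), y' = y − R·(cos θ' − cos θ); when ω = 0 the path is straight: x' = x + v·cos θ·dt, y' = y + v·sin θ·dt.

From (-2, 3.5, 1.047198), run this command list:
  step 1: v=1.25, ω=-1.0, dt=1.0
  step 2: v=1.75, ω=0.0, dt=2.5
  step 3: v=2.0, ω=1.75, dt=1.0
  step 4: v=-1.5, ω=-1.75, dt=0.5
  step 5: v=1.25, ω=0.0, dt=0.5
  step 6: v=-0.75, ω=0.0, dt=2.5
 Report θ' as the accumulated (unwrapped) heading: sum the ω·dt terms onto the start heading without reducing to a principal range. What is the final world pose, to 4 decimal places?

(3.5462, 4.0218, 0.9222)

step 1: θ'=0.0472 (R=-1.2500) → pose (-0.9764, 4.1236, 0.0472)
step 2: θ'=0.0472 (straight) → pose (3.3937, 4.3300, 0.0472)
step 3: θ'=1.7972 (R=1.1429) → pose (4.4535, 5.7281, 1.7972)
step 4: θ'=0.9222 (R=0.8571) → pose (4.3013, 5.0180, 0.9222)
step 5: θ'=0.9222 (straight) → pose (4.6788, 5.5161, 0.9222)
step 6: θ'=0.9222 (straight) → pose (3.5462, 4.0218, 0.9222)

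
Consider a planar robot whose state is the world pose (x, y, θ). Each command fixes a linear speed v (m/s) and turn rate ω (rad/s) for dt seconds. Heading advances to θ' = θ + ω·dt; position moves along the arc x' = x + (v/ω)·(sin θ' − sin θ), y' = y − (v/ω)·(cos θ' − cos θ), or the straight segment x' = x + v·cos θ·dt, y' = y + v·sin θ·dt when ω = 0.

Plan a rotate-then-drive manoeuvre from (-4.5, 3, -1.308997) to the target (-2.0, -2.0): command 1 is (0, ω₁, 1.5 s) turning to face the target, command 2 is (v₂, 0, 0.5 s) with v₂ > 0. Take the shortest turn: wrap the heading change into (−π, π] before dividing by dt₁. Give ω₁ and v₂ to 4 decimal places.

heading to target = atan2(-2−3, -2−-4.5) = -1.1071
Δθ = wrap(-1.1071 − -1.3090) = 0.2018; ω₁ = Δθ/dt₁ = 0.1346
distance = √((-2−-4.5)² + (-2−3)²) = 5.5902; v₂ = distance/dt₂ = 11.1803

ω₁ = 0.1346, v₂ = 11.1803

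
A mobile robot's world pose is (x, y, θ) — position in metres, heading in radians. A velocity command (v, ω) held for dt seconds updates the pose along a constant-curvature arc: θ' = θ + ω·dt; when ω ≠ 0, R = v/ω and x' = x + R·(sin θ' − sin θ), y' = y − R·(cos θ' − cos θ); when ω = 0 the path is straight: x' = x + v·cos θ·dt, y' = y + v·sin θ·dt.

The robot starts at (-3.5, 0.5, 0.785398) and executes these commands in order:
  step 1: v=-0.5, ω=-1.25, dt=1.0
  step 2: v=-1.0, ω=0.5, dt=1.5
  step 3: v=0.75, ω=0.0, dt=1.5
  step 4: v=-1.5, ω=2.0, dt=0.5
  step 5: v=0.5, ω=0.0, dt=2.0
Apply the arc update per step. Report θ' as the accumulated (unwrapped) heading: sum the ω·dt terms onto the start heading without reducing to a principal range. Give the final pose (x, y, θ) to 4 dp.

step 1: θ'=-0.4646 (R=0.4000) → pose (-3.9621, 0.4252, -0.4646)
step 2: θ'=0.2854 (R=-2.0000) → pose (-5.4213, 0.5563, 0.2854)
step 3: θ'=0.2854 (straight) → pose (-4.3418, 0.8731, 0.2854)
step 4: θ'=1.2854 (R=-0.7500) → pose (-4.8503, 0.3646, 1.2854)
step 5: θ'=1.2854 (straight) → pose (-4.5688, 1.3241, 1.2854)

(-4.5688, 1.3241, 1.2854)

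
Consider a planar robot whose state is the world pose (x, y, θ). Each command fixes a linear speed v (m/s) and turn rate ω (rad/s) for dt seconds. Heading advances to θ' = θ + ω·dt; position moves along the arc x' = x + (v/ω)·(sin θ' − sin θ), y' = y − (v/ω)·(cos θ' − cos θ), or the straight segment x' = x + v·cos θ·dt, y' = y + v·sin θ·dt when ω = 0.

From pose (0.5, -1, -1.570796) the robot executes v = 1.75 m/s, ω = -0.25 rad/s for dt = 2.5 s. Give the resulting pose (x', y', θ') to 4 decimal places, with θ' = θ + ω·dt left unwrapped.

θ' = -1.5708 + -0.25·2.5 = -2.1958
R = v/ω = 1.75/-0.25 = -7.0000
x' = 0.5 + -7.0000·(sin -2.1958 − sin -1.5708) = -0.8233
y' = -1 − -7.0000·(cos -2.1958 − cos -1.5708) = -5.0957

(-0.8233, -5.0957, -2.1958)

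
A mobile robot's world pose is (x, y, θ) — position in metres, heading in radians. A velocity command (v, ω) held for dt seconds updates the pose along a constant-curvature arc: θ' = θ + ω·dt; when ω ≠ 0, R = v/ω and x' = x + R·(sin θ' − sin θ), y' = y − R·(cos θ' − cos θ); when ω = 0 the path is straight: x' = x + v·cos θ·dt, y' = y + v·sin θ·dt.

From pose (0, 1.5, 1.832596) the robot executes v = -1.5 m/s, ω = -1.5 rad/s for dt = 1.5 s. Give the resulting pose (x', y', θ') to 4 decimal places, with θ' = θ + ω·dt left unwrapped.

θ' = 1.8326 + -1.5·1.5 = -0.4174
R = v/ω = -1.5/-1.5 = 1.0000
x' = 0 + 1.0000·(sin -0.4174 − sin 1.8326) = -1.3713
y' = 1.5 − 1.0000·(cos -0.4174 − cos 1.8326) = 0.3270

(-1.3713, 0.3270, -0.4174)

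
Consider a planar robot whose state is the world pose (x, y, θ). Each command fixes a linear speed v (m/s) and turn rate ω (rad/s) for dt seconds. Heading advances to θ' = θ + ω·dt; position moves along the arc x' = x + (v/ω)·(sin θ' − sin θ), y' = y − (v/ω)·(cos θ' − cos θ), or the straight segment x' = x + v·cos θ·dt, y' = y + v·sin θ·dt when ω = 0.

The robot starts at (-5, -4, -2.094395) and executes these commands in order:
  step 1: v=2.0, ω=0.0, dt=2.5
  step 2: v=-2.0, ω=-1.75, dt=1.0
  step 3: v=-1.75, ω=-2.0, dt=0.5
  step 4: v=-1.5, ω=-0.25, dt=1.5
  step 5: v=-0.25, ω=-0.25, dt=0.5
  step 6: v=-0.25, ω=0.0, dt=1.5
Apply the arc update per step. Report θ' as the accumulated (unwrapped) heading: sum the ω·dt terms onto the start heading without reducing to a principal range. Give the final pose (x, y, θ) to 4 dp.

step 1: θ'=-2.0944 (straight) → pose (-7.5000, -8.3301, -2.0944)
step 2: θ'=-3.8444 (R=1.1429) → pose (-5.7716, -8.0295, -3.8444)
step 3: θ'=-4.8444 (R=0.8750) → pose (-5.4697, -8.8123, -4.8444)
step 4: θ'=-5.2194 (R=6.0000) → pose (-6.1723, -10.9360, -5.2194)
step 5: θ'=-5.3444 (R=1.0000) → pose (-6.2397, -11.0412, -5.3444)
step 6: θ'=-5.3444 (straight) → pose (-6.4612, -11.3437, -5.3444)

(-6.4612, -11.3437, -5.3444)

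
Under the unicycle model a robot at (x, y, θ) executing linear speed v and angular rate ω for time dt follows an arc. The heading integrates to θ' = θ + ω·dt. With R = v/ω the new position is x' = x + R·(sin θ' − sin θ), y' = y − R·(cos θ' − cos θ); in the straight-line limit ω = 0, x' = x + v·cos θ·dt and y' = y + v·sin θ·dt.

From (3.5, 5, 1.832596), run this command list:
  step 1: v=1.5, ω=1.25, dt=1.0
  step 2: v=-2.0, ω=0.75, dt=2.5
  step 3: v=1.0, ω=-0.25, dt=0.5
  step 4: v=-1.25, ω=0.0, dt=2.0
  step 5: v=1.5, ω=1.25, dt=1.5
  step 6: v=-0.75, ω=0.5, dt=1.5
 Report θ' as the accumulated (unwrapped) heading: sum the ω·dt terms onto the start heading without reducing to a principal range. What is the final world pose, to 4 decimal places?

step 1: θ'=3.0826 (R=1.2000) → pose (2.4116, 5.8873, 3.0826)
step 2: θ'=4.9576 (R=-2.6667) → pose (5.1558, 9.1967, 4.9576)
step 3: θ'=4.8326 (R=-4.0000) → pose (5.2466, 8.7054, 4.8326)
step 4: θ'=4.8326 (straight) → pose (4.9468, 11.1873, 4.8326)
step 5: θ'=6.7076 (R=1.2000) → pose (6.6322, 10.2377, 6.7076)
step 6: θ'=7.4576 (R=-1.5000) → pose (5.8662, 9.4499, 7.4576)

(5.8662, 9.4499, 7.4576)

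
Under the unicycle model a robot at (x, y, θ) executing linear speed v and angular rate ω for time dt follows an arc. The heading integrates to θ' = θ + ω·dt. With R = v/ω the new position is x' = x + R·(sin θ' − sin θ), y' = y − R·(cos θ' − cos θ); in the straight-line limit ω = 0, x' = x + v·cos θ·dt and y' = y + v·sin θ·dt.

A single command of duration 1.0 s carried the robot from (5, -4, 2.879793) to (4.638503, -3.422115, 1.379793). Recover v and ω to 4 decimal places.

Δθ = 1.379793 − 2.879793 = -1.500000
ω = Δθ/dt = -1.500000/1.0 = -1.5000
R = −Δy/(cos θ' − cos θ) = -0.5000
v = R·ω = -0.5000·-1.5000 = 0.7500

v = 0.7500, ω = -1.5000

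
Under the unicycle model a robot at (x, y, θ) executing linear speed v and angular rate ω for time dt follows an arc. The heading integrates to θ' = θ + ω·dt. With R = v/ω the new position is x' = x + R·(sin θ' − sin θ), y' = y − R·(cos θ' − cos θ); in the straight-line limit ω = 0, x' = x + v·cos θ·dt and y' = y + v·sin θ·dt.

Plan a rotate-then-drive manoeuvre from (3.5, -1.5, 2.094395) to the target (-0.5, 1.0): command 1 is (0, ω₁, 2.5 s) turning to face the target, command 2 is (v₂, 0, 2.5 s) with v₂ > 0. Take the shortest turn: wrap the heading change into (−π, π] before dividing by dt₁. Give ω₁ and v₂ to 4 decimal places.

heading to target = atan2(1−-1.5, -0.5−3.5) = 2.5830
Δθ = wrap(2.5830 − 2.0944) = 0.4886; ω₁ = Δθ/dt₁ = 0.1954
distance = √((-0.5−3.5)² + (1−-1.5)²) = 4.7170; v₂ = distance/dt₂ = 1.8868

ω₁ = 0.1954, v₂ = 1.8868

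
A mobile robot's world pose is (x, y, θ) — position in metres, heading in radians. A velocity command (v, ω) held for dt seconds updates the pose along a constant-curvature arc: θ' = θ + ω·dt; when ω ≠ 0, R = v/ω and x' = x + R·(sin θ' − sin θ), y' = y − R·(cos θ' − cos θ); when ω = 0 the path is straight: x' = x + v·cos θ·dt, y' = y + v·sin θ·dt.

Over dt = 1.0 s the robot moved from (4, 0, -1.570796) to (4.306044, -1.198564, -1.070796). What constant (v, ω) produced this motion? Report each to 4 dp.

Δθ = -1.070796 − -1.570796 = 0.500000
ω = Δθ/dt = 0.500000/1.0 = 0.5000
R = −Δy/(cos θ' − cos θ) = 2.5000
v = R·ω = 2.5000·0.5000 = 1.2500

v = 1.2500, ω = 0.5000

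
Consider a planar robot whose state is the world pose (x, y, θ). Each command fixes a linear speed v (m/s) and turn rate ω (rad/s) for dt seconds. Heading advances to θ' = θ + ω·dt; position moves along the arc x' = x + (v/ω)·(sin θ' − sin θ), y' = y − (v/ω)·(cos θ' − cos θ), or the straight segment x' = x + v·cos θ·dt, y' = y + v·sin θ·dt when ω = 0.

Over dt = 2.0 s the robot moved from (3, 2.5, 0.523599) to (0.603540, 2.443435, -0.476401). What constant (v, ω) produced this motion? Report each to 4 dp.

v = -1.2500, ω = -0.5000

Δθ = -0.476401 − 0.523599 = -1.000000
ω = Δθ/dt = -1.000000/2.0 = -0.5000
R = Δx/(sin θ' − sin θ) = 2.5000
v = R·ω = 2.5000·-0.5000 = -1.2500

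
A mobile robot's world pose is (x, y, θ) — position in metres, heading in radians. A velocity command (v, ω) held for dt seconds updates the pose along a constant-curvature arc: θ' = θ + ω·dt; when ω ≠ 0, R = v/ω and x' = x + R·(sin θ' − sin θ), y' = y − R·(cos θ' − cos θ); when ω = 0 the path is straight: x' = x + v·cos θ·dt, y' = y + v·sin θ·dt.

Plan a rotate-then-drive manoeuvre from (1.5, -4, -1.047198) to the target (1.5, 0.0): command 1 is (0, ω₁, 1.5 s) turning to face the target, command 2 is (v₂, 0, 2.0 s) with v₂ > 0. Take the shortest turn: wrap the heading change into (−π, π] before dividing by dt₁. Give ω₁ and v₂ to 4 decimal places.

heading to target = atan2(0−-4, 1.5−1.5) = 1.5708
Δθ = wrap(1.5708 − -1.0472) = 2.6180; ω₁ = Δθ/dt₁ = 1.7453
distance = √((1.5−1.5)² + (0−-4)²) = 4.0000; v₂ = distance/dt₂ = 2.0000

ω₁ = 1.7453, v₂ = 2.0000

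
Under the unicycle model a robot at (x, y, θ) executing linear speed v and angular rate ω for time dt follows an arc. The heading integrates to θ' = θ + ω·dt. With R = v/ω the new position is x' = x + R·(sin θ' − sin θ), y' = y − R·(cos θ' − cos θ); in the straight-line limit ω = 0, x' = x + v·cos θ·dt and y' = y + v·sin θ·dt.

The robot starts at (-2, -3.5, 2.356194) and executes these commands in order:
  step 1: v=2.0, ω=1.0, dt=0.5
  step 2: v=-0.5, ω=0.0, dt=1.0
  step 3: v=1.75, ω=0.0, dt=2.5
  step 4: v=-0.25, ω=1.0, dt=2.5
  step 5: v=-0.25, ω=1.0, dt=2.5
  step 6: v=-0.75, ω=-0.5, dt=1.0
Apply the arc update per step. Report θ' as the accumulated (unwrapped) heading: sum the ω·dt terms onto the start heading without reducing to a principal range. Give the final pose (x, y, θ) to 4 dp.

step 1: θ'=2.8562 (R=2.0000) → pose (-2.8511, -2.9951, 2.8562)
step 2: θ'=2.8562 (straight) → pose (-2.3714, -3.1359, 2.8562)
step 3: θ'=2.8562 (straight) → pose (-6.5694, -1.9041, 2.8562)
step 4: θ'=5.3562 (R=-0.2500) → pose (-6.2990, -1.5142, 5.3562)
step 5: θ'=7.8562 (R=-0.2500) → pose (-6.7490, -1.6648, 7.8562)
step 6: θ'=7.3562 (R=1.5000) → pose (-6.9310, -2.3844, 7.3562)

(-6.9310, -2.3844, 7.3562)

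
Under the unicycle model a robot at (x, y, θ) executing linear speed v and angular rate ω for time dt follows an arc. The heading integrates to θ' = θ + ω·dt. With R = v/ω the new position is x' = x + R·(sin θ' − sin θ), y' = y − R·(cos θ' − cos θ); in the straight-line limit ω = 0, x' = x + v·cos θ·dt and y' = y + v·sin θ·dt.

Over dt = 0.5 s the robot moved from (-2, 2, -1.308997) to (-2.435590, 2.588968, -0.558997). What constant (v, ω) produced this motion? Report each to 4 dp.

Δθ = -0.558997 − -1.308997 = 0.750000
ω = Δθ/dt = 0.750000/0.5 = 1.5000
R = −Δy/(cos θ' − cos θ) = -1.0000
v = R·ω = -1.0000·1.5000 = -1.5000

v = -1.5000, ω = 1.5000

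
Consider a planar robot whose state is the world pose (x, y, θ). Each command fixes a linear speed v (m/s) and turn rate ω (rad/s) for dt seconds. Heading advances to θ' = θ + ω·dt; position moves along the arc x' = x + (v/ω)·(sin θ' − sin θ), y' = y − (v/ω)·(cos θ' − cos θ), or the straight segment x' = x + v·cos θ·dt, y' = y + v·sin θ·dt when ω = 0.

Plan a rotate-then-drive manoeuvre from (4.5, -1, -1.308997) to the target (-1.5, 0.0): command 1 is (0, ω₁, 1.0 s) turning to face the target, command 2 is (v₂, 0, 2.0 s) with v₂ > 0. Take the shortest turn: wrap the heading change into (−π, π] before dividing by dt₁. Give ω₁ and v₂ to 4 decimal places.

heading to target = atan2(0−-1, -1.5−4.5) = 2.9764
Δθ = wrap(2.9764 − -1.3090) = -1.9977; ω₁ = Δθ/dt₁ = -1.9977
distance = √((-1.5−4.5)² + (0−-1)²) = 6.0828; v₂ = distance/dt₂ = 3.0414

ω₁ = -1.9977, v₂ = 3.0414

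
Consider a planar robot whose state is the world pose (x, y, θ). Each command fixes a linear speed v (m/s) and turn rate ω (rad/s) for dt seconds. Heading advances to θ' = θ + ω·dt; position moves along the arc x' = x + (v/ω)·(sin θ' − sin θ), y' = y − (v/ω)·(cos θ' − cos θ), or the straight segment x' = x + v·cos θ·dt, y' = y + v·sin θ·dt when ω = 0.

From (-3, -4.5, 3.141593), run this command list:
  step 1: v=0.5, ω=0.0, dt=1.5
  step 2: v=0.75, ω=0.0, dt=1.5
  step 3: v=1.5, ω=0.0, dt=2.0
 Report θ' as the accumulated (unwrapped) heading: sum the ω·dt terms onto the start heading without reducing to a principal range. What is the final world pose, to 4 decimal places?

step 1: θ'=3.1416 (straight) → pose (-3.7500, -4.5000, 3.1416)
step 2: θ'=3.1416 (straight) → pose (-4.8750, -4.5000, 3.1416)
step 3: θ'=3.1416 (straight) → pose (-7.8750, -4.5000, 3.1416)

(-7.8750, -4.5000, 3.1416)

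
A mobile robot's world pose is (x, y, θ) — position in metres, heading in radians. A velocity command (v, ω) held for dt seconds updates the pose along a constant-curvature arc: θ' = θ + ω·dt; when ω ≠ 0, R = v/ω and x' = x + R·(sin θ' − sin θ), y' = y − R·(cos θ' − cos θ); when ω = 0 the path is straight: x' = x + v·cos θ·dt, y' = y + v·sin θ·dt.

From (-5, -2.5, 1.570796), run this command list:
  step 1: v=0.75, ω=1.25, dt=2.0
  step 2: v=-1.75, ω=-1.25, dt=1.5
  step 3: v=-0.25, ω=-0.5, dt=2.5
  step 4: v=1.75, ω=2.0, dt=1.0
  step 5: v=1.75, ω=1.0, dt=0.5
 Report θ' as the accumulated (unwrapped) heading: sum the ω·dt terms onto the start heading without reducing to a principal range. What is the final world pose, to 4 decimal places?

step 1: θ'=4.0708 (R=0.6000) → pose (-6.0807, -2.1409, 4.0708)
step 2: θ'=2.1958 (R=1.4000) → pose (-3.8237, -2.1596, 2.1958)
step 3: θ'=0.9458 (R=0.5000) → pose (-3.8237, -2.7447, 0.9458)
step 4: θ'=2.9458 (R=0.8750) → pose (-4.3631, -1.3745, 2.9458)
step 5: θ'=3.4458 (R=1.7500) → pose (-5.2277, -1.4214, 3.4458)

(-5.2277, -1.4214, 3.4458)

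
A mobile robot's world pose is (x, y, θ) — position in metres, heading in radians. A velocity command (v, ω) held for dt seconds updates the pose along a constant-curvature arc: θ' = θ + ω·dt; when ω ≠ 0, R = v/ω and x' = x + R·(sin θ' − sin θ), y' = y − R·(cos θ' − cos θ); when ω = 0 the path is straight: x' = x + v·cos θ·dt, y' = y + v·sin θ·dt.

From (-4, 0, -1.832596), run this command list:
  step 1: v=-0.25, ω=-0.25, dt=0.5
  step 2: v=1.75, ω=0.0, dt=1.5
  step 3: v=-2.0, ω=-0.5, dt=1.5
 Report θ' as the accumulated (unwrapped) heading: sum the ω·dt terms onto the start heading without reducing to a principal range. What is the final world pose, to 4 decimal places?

step 1: θ'=-1.9576 (R=1.0000) → pose (-3.9602, 0.1184, -1.9576)
step 2: θ'=-1.9576 (straight) → pose (-4.9504, -2.3127, -1.9576)
step 3: θ'=-2.7076 (R=4.0000) → pose (-2.9279, -0.1924, -2.7076)

(-2.9279, -0.1924, -2.7076)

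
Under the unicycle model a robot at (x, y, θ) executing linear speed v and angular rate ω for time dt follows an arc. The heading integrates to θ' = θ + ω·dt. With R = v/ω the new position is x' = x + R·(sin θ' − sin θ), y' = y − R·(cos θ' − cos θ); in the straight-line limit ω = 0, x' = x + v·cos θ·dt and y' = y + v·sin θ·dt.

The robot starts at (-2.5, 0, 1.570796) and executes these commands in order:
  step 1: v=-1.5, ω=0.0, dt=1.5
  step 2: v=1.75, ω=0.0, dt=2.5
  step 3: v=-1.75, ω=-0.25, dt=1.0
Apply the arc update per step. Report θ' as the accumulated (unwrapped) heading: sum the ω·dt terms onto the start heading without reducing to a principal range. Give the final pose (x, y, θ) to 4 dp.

(-2.7176, 0.3932, 1.3208)

step 1: θ'=1.5708 (straight) → pose (-2.5000, -2.2500, 1.5708)
step 2: θ'=1.5708 (straight) → pose (-2.5000, 2.1250, 1.5708)
step 3: θ'=1.3208 (R=7.0000) → pose (-2.7176, 0.3932, 1.3208)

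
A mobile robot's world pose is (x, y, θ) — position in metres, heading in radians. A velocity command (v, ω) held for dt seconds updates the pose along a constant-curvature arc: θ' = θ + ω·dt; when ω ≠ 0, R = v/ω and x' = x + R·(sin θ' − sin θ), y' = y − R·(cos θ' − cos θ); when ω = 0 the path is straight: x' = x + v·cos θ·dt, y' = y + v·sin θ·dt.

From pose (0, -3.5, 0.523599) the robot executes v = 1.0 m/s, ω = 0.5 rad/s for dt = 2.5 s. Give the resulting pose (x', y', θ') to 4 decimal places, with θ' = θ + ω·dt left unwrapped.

(0.9590, -1.3651, 1.7736)

θ' = 0.5236 + 0.5·2.5 = 1.7736
R = v/ω = 1.0/0.5 = 2.0000
x' = 0 + 2.0000·(sin 1.7736 − sin 0.5236) = 0.9590
y' = -3.5 − 2.0000·(cos 1.7736 − cos 0.5236) = -1.3651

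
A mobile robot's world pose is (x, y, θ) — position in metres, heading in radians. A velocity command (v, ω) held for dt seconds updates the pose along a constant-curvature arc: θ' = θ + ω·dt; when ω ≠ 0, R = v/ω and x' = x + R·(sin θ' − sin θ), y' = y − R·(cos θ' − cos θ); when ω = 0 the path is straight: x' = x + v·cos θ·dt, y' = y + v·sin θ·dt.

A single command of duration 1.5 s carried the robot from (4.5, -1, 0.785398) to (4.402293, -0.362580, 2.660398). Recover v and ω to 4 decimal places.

Δθ = 2.660398 − 0.785398 = 1.875000
ω = Δθ/dt = 1.875000/1.5 = 1.2500
R = −Δy/(cos θ' − cos θ) = 0.4000
v = R·ω = 0.4000·1.2500 = 0.5000

v = 0.5000, ω = 1.2500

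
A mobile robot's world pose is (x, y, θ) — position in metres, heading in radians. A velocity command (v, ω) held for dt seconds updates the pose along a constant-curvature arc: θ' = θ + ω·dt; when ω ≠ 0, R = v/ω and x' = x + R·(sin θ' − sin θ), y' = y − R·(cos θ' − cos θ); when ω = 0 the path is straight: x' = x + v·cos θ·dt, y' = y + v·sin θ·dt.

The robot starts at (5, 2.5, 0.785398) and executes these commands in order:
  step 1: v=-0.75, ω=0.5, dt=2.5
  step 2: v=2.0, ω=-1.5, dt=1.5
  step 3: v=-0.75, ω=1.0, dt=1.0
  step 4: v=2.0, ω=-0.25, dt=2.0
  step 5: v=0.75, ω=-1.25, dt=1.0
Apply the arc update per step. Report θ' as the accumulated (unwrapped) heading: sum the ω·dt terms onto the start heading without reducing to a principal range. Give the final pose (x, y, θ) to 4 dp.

step 1: θ'=2.0354 (R=-1.5000) → pose (4.7197, 0.7672, 2.0354)
step 2: θ'=-0.2146 (R=-1.3333) → pose (6.1956, 2.6674, -0.2146)
step 3: θ'=0.7854 (R=-0.7500) → pose (5.5056, 2.4649, 0.7854)
step 4: θ'=0.2854 (R=-8.0000) → pose (8.9101, 4.4845, 0.2854)
step 5: θ'=-0.9646 (R=-0.6000) → pose (9.5721, 4.2506, -0.9646)

(9.5721, 4.2506, -0.9646)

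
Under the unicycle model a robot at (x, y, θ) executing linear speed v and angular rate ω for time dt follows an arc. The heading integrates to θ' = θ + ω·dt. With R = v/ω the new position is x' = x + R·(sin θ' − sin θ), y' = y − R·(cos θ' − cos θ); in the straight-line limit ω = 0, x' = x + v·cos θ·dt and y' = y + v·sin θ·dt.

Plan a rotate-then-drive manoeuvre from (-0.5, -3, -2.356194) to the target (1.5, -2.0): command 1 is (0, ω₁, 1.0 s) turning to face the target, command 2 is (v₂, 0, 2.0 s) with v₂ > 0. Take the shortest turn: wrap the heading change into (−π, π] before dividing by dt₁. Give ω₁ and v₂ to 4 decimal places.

ω₁ = 2.8198, v₂ = 1.1180

heading to target = atan2(-2−-3, 1.5−-0.5) = 0.4636
Δθ = wrap(0.4636 − -2.3562) = 2.8198; ω₁ = Δθ/dt₁ = 2.8198
distance = √((1.5−-0.5)² + (-2−-3)²) = 2.2361; v₂ = distance/dt₂ = 1.1180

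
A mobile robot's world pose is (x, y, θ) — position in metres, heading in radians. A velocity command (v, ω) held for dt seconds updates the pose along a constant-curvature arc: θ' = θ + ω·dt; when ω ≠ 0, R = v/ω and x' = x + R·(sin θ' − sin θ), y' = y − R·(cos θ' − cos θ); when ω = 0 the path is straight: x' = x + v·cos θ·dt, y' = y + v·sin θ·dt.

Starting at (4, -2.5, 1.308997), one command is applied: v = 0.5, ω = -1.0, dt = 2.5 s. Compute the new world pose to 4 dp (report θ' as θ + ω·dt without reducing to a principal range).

(4.9473, -2.4440, -1.1910)

θ' = 1.3090 + -1.0·2.5 = -1.1910
R = v/ω = 0.5/-1.0 = -0.5000
x' = 4 + -0.5000·(sin -1.1910 − sin 1.3090) = 4.9473
y' = -2.5 − -0.5000·(cos -1.1910 − cos 1.3090) = -2.4440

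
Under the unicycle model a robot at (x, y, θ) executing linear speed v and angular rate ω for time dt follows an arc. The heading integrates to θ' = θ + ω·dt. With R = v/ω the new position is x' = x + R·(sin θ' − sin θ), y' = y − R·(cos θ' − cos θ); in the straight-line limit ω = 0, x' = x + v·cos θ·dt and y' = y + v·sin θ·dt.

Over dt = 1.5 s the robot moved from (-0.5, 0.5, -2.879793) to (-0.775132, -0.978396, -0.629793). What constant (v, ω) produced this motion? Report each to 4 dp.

Δθ = -0.629793 − -2.879793 = 2.250000
ω = Δθ/dt = 2.250000/1.5 = 1.5000
R = −Δy/(cos θ' − cos θ) = 0.8333
v = R·ω = 0.8333·1.5000 = 1.2500

v = 1.2500, ω = 1.5000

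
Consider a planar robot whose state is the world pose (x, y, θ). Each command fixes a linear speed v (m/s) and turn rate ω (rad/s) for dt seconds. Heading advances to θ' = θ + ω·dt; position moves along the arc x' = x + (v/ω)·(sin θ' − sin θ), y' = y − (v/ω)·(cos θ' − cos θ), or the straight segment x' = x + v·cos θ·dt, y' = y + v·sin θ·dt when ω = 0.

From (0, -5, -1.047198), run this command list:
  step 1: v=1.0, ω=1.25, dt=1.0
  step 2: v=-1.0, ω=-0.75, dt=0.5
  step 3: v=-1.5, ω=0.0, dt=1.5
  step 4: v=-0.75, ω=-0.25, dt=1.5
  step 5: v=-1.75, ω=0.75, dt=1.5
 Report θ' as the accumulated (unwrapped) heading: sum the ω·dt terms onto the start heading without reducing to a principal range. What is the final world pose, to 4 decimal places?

(-5.3951, -4.6501, 0.5778)

step 1: θ'=0.2028 (R=0.8000) → pose (0.8540, -5.3836, 0.2028)
step 2: θ'=-0.1722 (R=1.3333) → pose (0.3569, -5.3912, -0.1722)
step 3: θ'=-0.1722 (straight) → pose (-1.8598, -5.0057, -0.1722)
step 4: θ'=-0.5472 (R=3.0000) → pose (-2.9066, -4.6120, -0.5472)
step 5: θ'=0.5778 (R=-2.3333) → pose (-5.3951, -4.6501, 0.5778)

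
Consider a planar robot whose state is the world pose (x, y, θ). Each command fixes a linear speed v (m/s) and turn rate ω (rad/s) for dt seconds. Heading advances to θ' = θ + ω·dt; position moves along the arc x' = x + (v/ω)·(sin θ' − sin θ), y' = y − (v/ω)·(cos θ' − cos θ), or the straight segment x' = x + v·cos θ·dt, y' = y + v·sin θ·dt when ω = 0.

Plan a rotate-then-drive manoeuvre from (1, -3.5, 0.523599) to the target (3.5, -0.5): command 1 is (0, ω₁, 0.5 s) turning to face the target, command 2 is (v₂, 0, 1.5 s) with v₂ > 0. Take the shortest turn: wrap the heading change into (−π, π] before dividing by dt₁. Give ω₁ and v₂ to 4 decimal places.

heading to target = atan2(-0.5−-3.5, 3.5−1) = 0.8761
Δθ = wrap(0.8761 − 0.5236) = 0.3525; ω₁ = Δθ/dt₁ = 0.7049
distance = √((3.5−1)² + (-0.5−-3.5)²) = 3.9051; v₂ = distance/dt₂ = 2.6034

ω₁ = 0.7049, v₂ = 2.6034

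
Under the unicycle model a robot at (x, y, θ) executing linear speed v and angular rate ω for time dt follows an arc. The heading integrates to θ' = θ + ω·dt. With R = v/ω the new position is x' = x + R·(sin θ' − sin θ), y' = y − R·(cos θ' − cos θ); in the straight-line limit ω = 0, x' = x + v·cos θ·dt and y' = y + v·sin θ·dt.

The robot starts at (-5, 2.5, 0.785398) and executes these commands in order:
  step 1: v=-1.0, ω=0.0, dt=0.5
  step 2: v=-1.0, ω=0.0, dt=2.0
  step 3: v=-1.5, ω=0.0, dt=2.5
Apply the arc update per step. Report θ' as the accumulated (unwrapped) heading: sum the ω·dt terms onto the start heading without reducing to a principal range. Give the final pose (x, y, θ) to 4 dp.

(-9.4194, -1.9194, 0.7854)

step 1: θ'=0.7854 (straight) → pose (-5.3536, 2.1464, 0.7854)
step 2: θ'=0.7854 (straight) → pose (-6.7678, 0.7322, 0.7854)
step 3: θ'=0.7854 (straight) → pose (-9.4194, -1.9194, 0.7854)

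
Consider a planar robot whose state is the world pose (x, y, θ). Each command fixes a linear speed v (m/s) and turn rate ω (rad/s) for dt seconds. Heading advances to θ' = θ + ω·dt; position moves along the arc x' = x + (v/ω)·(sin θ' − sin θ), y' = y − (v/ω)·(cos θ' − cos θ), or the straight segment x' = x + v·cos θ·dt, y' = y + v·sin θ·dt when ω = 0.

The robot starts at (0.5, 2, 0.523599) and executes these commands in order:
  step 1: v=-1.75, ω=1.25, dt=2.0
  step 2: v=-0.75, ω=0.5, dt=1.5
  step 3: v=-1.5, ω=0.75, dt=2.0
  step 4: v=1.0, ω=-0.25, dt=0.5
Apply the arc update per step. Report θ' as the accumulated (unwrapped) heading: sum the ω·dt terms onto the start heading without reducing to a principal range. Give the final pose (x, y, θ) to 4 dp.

step 1: θ'=3.0236 (R=-1.4000) → pose (1.0352, -0.6027, 3.0236)
step 2: θ'=3.7736 (R=-1.5000) → pose (2.0979, -0.3234, 3.7736)
step 3: θ'=5.2736 (R=-2.0000) → pose (2.6096, 2.3547, 5.2736)
step 4: θ'=5.1486 (R=-4.0000) → pose (2.8486, 1.9159, 5.1486)

(2.8486, 1.9159, 5.1486)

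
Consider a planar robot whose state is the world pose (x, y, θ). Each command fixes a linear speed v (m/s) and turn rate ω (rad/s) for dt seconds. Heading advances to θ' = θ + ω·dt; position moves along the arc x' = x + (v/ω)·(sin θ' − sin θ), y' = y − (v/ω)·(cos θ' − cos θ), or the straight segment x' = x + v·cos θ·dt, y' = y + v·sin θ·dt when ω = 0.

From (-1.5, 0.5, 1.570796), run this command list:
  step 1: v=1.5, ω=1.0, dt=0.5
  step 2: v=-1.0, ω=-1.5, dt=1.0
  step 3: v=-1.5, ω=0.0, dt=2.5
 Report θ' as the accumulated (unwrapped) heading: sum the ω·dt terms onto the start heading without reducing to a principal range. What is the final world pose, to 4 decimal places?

step 1: θ'=2.0708 (R=1.5000) → pose (-1.6836, 1.2191, 2.0708)
step 2: θ'=0.5708 (R=0.6667) → pose (-1.9085, 0.3385, 0.5708)
step 3: θ'=0.5708 (straight) → pose (-5.0640, -1.6876, 0.5708)

(-5.0640, -1.6876, 0.5708)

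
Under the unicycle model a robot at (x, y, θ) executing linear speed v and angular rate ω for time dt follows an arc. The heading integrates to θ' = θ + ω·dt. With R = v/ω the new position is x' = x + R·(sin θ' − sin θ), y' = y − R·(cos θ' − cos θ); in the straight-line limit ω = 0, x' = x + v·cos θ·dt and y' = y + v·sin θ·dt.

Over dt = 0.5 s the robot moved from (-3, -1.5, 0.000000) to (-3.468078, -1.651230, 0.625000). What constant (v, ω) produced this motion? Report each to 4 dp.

Δθ = 0.625000 − 0.000000 = 0.625000
ω = Δθ/dt = 0.625000/0.5 = 1.2500
R = Δx/(sin θ' − sin θ) = -0.8000
v = R·ω = -0.8000·1.2500 = -1.0000

v = -1.0000, ω = 1.2500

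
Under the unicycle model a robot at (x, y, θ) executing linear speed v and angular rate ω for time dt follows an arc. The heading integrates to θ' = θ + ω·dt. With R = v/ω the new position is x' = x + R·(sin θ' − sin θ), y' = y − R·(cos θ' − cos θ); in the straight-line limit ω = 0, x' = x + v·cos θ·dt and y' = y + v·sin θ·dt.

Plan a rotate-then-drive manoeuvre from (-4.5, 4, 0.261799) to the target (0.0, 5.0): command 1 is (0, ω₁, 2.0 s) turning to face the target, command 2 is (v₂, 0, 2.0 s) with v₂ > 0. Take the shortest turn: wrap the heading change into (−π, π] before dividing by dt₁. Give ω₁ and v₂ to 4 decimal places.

ω₁ = -0.0216, v₂ = 2.3049

heading to target = atan2(5−4, 0−-4.5) = 0.2187
Δθ = wrap(0.2187 − 0.2618) = -0.0431; ω₁ = Δθ/dt₁ = -0.0216
distance = √((0−-4.5)² + (5−4)²) = 4.6098; v₂ = distance/dt₂ = 2.3049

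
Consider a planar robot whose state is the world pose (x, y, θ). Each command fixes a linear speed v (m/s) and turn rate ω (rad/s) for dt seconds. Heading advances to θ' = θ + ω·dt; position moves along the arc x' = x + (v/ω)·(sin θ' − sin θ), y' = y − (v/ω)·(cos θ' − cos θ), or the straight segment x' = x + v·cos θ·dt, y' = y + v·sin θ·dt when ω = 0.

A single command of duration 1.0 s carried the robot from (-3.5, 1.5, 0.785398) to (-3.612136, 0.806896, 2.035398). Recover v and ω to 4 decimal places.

v = -0.7500, ω = 1.2500

Δθ = 2.035398 − 0.785398 = 1.250000
ω = Δθ/dt = 1.250000/1.0 = 1.2500
R = −Δy/(cos θ' − cos θ) = -0.6000
v = R·ω = -0.6000·1.2500 = -0.7500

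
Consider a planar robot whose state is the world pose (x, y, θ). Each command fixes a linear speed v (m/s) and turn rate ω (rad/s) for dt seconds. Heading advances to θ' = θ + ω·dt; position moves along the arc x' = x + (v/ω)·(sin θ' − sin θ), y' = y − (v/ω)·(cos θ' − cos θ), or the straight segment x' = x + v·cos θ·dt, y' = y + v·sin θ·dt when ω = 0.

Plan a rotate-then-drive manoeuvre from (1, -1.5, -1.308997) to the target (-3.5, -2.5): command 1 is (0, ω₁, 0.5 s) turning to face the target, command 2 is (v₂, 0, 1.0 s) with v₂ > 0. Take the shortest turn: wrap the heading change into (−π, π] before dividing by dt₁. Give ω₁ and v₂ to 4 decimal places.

heading to target = atan2(-2.5−-1.5, -3.5−1) = -2.9229
Δθ = wrap(-2.9229 − -1.3090) = -1.6139; ω₁ = Δθ/dt₁ = -3.2279
distance = √((-3.5−1)² + (-2.5−-1.5)²) = 4.6098; v₂ = distance/dt₂ = 4.6098

ω₁ = -3.2279, v₂ = 4.6098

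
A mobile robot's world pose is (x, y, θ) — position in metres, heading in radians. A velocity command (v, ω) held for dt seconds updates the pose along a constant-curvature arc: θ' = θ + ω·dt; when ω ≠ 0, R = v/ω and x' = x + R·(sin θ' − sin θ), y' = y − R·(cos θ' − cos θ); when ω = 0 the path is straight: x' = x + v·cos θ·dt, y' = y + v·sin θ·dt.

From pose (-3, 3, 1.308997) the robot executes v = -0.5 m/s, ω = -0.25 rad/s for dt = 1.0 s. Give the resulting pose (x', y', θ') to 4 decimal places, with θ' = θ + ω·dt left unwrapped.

(-3.1881, 2.5381, 1.0590)

θ' = 1.3090 + -0.25·1.0 = 1.0590
R = v/ω = -0.5/-0.25 = 2.0000
x' = -3 + 2.0000·(sin 1.0590 − sin 1.3090) = -3.1881
y' = 3 − 2.0000·(cos 1.0590 − cos 1.3090) = 2.5381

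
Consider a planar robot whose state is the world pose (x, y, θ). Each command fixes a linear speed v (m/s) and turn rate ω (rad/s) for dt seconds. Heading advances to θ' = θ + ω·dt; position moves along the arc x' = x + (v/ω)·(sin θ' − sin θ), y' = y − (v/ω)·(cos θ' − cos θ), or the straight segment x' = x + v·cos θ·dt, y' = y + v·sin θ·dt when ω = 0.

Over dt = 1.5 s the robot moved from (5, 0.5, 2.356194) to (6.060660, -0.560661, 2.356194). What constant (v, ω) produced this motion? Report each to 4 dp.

Δθ = 2.356194 − 2.356194 = 0.000000
ω = Δθ/dt = 0.000000/1.5 = 0.0000
ω = 0 → v = (Δx·cos θ + Δy·sin θ)/dt = -1.0000

v = -1.0000, ω = 0.0000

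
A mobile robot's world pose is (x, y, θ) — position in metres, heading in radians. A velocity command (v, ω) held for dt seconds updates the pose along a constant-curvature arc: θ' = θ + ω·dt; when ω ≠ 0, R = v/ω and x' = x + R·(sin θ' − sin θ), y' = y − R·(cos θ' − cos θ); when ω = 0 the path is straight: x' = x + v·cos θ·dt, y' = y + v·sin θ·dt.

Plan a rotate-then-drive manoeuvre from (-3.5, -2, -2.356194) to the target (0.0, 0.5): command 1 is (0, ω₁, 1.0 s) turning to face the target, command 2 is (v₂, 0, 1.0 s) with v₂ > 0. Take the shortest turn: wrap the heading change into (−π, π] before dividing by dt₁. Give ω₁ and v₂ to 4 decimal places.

ω₁ = 2.9764, v₂ = 4.3012

heading to target = atan2(0.5−-2, 0−-3.5) = 0.6202
Δθ = wrap(0.6202 − -2.3562) = 2.9764; ω₁ = Δθ/dt₁ = 2.9764
distance = √((0−-3.5)² + (0.5−-2)²) = 4.3012; v₂ = distance/dt₂ = 4.3012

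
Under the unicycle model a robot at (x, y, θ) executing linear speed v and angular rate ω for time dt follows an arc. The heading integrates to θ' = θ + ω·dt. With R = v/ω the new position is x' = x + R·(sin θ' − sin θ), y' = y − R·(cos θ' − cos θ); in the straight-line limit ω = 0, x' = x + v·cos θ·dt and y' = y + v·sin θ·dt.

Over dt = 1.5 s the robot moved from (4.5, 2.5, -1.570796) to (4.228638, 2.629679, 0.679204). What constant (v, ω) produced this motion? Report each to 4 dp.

Δθ = 0.679204 − -1.570796 = 2.250000
ω = Δθ/dt = 2.250000/1.5 = 1.5000
R = Δx/(sin θ' − sin θ) = -0.1667
v = R·ω = -0.1667·1.5000 = -0.2500

v = -0.2500, ω = 1.5000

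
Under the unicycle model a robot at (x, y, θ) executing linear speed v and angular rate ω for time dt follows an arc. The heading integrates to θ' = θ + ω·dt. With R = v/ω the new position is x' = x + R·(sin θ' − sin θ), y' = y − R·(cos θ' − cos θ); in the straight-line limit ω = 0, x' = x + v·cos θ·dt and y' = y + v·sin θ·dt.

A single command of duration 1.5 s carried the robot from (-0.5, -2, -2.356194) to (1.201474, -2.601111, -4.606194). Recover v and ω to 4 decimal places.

Δθ = -4.606194 − -2.356194 = -2.250000
ω = Δθ/dt = -2.250000/1.5 = -1.5000
R = Δx/(sin θ' − sin θ) = 1.0000
v = R·ω = 1.0000·-1.5000 = -1.5000

v = -1.5000, ω = -1.5000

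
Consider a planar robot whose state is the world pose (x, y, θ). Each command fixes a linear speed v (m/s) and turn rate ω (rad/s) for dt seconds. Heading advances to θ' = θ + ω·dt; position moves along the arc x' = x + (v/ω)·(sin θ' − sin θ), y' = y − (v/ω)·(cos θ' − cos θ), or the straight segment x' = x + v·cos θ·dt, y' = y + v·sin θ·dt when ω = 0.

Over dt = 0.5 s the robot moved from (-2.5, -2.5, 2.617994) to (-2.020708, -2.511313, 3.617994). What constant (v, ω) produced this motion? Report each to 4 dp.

v = -1.0000, ω = 2.0000

Δθ = 3.617994 − 2.617994 = 1.000000
ω = Δθ/dt = 1.000000/0.5 = 2.0000
R = Δx/(sin θ' − sin θ) = -0.5000
v = R·ω = -0.5000·2.0000 = -1.0000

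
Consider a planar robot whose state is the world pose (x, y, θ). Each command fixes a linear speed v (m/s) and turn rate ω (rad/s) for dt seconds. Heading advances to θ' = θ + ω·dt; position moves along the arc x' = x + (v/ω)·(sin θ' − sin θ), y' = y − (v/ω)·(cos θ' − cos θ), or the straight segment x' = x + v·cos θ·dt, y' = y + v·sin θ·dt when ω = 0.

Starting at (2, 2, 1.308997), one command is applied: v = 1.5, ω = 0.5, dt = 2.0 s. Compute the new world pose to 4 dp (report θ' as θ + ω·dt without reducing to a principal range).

θ' = 1.3090 + 0.5·2.0 = 2.3090
R = v/ω = 1.5/0.5 = 3.0000
x' = 2 + 3.0000·(sin 2.3090 − sin 1.3090) = 1.3213
y' = 2 − 3.0000·(cos 2.3090 − cos 1.3090) = 4.7953

(1.3213, 4.7953, 2.3090)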